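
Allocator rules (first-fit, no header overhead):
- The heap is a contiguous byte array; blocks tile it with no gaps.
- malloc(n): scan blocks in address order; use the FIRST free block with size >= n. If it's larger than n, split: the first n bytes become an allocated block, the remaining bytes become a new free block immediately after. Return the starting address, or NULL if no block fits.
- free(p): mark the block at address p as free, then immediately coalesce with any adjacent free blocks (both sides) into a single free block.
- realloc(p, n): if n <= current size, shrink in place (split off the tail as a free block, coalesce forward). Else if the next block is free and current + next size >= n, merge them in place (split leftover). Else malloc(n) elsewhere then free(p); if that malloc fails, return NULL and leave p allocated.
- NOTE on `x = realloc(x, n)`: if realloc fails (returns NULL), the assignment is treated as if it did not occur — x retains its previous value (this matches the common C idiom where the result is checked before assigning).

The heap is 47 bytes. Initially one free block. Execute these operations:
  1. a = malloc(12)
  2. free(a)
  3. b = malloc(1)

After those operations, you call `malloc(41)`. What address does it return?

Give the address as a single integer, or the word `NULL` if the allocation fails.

Answer: 1

Derivation:
Op 1: a = malloc(12) -> a = 0; heap: [0-11 ALLOC][12-46 FREE]
Op 2: free(a) -> (freed a); heap: [0-46 FREE]
Op 3: b = malloc(1) -> b = 0; heap: [0-0 ALLOC][1-46 FREE]
malloc(41): first-fit scan over [0-0 ALLOC][1-46 FREE] -> 1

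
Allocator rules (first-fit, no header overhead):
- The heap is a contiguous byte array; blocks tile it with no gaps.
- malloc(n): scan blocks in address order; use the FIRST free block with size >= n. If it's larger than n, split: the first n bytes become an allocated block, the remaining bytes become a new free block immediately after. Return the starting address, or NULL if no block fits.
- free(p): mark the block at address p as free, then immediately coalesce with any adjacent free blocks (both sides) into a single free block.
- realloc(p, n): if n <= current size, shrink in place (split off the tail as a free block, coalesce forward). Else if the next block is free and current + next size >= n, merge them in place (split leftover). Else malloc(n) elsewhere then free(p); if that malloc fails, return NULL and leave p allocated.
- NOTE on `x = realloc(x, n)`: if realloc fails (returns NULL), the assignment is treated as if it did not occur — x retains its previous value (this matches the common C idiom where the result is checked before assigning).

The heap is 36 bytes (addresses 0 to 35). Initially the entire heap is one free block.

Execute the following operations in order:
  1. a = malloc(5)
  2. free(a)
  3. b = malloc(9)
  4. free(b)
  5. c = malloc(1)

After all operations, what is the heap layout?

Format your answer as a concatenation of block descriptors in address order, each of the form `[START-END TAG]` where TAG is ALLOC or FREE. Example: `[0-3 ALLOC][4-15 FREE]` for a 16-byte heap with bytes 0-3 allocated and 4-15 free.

Op 1: a = malloc(5) -> a = 0; heap: [0-4 ALLOC][5-35 FREE]
Op 2: free(a) -> (freed a); heap: [0-35 FREE]
Op 3: b = malloc(9) -> b = 0; heap: [0-8 ALLOC][9-35 FREE]
Op 4: free(b) -> (freed b); heap: [0-35 FREE]
Op 5: c = malloc(1) -> c = 0; heap: [0-0 ALLOC][1-35 FREE]

Answer: [0-0 ALLOC][1-35 FREE]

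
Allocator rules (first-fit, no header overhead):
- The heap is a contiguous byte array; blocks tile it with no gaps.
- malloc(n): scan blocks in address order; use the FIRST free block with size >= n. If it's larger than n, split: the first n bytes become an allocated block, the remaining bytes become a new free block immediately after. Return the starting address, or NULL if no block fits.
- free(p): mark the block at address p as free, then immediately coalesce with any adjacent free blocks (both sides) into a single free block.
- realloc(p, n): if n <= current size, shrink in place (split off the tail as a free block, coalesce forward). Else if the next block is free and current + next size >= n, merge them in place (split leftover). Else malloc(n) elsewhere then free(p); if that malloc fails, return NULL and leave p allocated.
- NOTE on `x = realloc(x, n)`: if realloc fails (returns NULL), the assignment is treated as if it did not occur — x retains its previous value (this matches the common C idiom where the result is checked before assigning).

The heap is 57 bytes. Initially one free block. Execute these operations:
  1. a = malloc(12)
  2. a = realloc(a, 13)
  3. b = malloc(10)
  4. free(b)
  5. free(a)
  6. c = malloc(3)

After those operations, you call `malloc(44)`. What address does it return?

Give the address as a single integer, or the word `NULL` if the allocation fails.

Answer: 3

Derivation:
Op 1: a = malloc(12) -> a = 0; heap: [0-11 ALLOC][12-56 FREE]
Op 2: a = realloc(a, 13) -> a = 0; heap: [0-12 ALLOC][13-56 FREE]
Op 3: b = malloc(10) -> b = 13; heap: [0-12 ALLOC][13-22 ALLOC][23-56 FREE]
Op 4: free(b) -> (freed b); heap: [0-12 ALLOC][13-56 FREE]
Op 5: free(a) -> (freed a); heap: [0-56 FREE]
Op 6: c = malloc(3) -> c = 0; heap: [0-2 ALLOC][3-56 FREE]
malloc(44): first-fit scan over [0-2 ALLOC][3-56 FREE] -> 3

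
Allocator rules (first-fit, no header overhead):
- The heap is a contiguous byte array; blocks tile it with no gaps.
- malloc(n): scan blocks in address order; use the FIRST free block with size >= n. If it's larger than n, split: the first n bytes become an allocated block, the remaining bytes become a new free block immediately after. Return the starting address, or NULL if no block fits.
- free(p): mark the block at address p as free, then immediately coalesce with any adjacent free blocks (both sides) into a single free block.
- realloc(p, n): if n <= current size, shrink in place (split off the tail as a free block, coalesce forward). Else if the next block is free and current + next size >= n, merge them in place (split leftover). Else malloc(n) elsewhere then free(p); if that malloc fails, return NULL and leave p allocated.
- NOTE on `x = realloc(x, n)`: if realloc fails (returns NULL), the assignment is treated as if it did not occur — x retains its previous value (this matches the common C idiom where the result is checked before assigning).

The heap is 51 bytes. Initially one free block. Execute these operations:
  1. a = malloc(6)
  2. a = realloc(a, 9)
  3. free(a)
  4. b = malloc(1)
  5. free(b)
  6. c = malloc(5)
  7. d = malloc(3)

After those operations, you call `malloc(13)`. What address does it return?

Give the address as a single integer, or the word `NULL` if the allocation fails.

Answer: 8

Derivation:
Op 1: a = malloc(6) -> a = 0; heap: [0-5 ALLOC][6-50 FREE]
Op 2: a = realloc(a, 9) -> a = 0; heap: [0-8 ALLOC][9-50 FREE]
Op 3: free(a) -> (freed a); heap: [0-50 FREE]
Op 4: b = malloc(1) -> b = 0; heap: [0-0 ALLOC][1-50 FREE]
Op 5: free(b) -> (freed b); heap: [0-50 FREE]
Op 6: c = malloc(5) -> c = 0; heap: [0-4 ALLOC][5-50 FREE]
Op 7: d = malloc(3) -> d = 5; heap: [0-4 ALLOC][5-7 ALLOC][8-50 FREE]
malloc(13): first-fit scan over [0-4 ALLOC][5-7 ALLOC][8-50 FREE] -> 8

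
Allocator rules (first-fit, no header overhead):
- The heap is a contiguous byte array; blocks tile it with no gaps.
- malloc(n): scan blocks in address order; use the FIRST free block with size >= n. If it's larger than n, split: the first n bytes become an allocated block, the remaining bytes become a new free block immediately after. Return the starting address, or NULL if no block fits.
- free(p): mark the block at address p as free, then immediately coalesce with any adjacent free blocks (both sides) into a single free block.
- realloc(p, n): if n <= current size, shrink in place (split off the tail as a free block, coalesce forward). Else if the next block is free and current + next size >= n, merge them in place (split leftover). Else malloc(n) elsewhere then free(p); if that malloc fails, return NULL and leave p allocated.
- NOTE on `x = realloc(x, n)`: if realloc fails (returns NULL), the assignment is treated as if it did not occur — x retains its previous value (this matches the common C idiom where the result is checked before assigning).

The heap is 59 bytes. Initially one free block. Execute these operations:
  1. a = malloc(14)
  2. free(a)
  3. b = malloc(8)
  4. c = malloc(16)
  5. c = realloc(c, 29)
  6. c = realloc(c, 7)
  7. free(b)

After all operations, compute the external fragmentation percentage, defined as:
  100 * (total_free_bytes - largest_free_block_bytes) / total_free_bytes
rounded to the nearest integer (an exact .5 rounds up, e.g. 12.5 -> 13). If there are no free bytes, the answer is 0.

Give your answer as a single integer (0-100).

Op 1: a = malloc(14) -> a = 0; heap: [0-13 ALLOC][14-58 FREE]
Op 2: free(a) -> (freed a); heap: [0-58 FREE]
Op 3: b = malloc(8) -> b = 0; heap: [0-7 ALLOC][8-58 FREE]
Op 4: c = malloc(16) -> c = 8; heap: [0-7 ALLOC][8-23 ALLOC][24-58 FREE]
Op 5: c = realloc(c, 29) -> c = 8; heap: [0-7 ALLOC][8-36 ALLOC][37-58 FREE]
Op 6: c = realloc(c, 7) -> c = 8; heap: [0-7 ALLOC][8-14 ALLOC][15-58 FREE]
Op 7: free(b) -> (freed b); heap: [0-7 FREE][8-14 ALLOC][15-58 FREE]
Free blocks: [8 44] total_free=52 largest=44 -> 100*(52-44)/52 = 800/52 ≈ 15.385 -> rounds to 15

Answer: 15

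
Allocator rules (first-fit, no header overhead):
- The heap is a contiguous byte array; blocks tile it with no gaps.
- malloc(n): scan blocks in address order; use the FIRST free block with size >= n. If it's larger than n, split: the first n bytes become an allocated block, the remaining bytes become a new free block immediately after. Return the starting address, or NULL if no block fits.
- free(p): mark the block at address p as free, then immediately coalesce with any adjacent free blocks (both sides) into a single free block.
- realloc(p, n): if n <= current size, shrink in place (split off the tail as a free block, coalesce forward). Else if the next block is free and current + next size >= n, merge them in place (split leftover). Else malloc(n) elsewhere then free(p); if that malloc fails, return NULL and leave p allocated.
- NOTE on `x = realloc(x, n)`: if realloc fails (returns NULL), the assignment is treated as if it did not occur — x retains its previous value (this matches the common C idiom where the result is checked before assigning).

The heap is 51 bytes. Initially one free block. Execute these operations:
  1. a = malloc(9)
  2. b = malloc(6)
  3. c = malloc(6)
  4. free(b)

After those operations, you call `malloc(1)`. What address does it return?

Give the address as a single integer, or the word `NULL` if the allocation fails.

Op 1: a = malloc(9) -> a = 0; heap: [0-8 ALLOC][9-50 FREE]
Op 2: b = malloc(6) -> b = 9; heap: [0-8 ALLOC][9-14 ALLOC][15-50 FREE]
Op 3: c = malloc(6) -> c = 15; heap: [0-8 ALLOC][9-14 ALLOC][15-20 ALLOC][21-50 FREE]
Op 4: free(b) -> (freed b); heap: [0-8 ALLOC][9-14 FREE][15-20 ALLOC][21-50 FREE]
malloc(1): first-fit scan over [0-8 ALLOC][9-14 FREE][15-20 ALLOC][21-50 FREE] -> 9

Answer: 9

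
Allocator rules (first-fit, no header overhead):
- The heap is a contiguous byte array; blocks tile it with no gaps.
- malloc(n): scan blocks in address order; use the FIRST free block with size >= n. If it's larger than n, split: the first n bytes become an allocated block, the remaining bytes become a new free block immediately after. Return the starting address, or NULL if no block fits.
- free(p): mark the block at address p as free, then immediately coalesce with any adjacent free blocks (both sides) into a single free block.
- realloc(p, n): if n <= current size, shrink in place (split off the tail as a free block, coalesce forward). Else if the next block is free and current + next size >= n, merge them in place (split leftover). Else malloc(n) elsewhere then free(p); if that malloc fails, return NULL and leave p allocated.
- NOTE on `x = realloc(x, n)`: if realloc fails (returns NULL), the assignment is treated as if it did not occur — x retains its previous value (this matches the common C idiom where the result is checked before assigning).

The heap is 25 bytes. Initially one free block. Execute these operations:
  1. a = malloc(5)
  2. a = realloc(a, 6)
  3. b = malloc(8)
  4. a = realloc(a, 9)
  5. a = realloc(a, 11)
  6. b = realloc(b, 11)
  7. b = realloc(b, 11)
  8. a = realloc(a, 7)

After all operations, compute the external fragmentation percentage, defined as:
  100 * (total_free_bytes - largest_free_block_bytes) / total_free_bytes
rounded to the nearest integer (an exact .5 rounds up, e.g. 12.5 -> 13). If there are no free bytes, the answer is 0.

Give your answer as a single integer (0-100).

Op 1: a = malloc(5) -> a = 0; heap: [0-4 ALLOC][5-24 FREE]
Op 2: a = realloc(a, 6) -> a = 0; heap: [0-5 ALLOC][6-24 FREE]
Op 3: b = malloc(8) -> b = 6; heap: [0-5 ALLOC][6-13 ALLOC][14-24 FREE]
Op 4: a = realloc(a, 9) -> a = 14; heap: [0-5 FREE][6-13 ALLOC][14-22 ALLOC][23-24 FREE]
Op 5: a = realloc(a, 11) -> a = 14; heap: [0-5 FREE][6-13 ALLOC][14-24 ALLOC]
Op 6: b = realloc(b, 11) -> NULL (b unchanged); heap: [0-5 FREE][6-13 ALLOC][14-24 ALLOC]
Op 7: b = realloc(b, 11) -> NULL (b unchanged); heap: [0-5 FREE][6-13 ALLOC][14-24 ALLOC]
Op 8: a = realloc(a, 7) -> a = 14; heap: [0-5 FREE][6-13 ALLOC][14-20 ALLOC][21-24 FREE]
Free blocks: [6 4] total_free=10 largest=6 -> 100*(10-6)/10 = 400/10 = 40

Answer: 40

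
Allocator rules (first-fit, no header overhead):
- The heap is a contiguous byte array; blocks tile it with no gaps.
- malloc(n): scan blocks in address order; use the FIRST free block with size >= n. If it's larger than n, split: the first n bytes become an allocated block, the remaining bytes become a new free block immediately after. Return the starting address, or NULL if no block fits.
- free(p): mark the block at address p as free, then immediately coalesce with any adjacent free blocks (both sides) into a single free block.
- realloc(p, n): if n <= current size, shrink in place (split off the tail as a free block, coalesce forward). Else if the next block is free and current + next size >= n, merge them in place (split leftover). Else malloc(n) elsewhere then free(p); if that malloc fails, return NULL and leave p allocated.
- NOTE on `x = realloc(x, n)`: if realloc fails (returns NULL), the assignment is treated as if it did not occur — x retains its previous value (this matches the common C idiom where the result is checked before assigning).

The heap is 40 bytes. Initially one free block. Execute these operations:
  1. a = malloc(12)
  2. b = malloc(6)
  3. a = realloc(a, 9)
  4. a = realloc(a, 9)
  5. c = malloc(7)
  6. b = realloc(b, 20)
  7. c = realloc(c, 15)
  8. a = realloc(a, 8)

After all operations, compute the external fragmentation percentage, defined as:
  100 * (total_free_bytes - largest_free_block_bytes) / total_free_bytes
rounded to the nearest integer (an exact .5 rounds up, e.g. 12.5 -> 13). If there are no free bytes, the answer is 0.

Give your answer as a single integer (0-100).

Answer: 36

Derivation:
Op 1: a = malloc(12) -> a = 0; heap: [0-11 ALLOC][12-39 FREE]
Op 2: b = malloc(6) -> b = 12; heap: [0-11 ALLOC][12-17 ALLOC][18-39 FREE]
Op 3: a = realloc(a, 9) -> a = 0; heap: [0-8 ALLOC][9-11 FREE][12-17 ALLOC][18-39 FREE]
Op 4: a = realloc(a, 9) -> a = 0; heap: [0-8 ALLOC][9-11 FREE][12-17 ALLOC][18-39 FREE]
Op 5: c = malloc(7) -> c = 18; heap: [0-8 ALLOC][9-11 FREE][12-17 ALLOC][18-24 ALLOC][25-39 FREE]
Op 6: b = realloc(b, 20) -> NULL (b unchanged); heap: [0-8 ALLOC][9-11 FREE][12-17 ALLOC][18-24 ALLOC][25-39 FREE]
Op 7: c = realloc(c, 15) -> c = 18; heap: [0-8 ALLOC][9-11 FREE][12-17 ALLOC][18-32 ALLOC][33-39 FREE]
Op 8: a = realloc(a, 8) -> a = 0; heap: [0-7 ALLOC][8-11 FREE][12-17 ALLOC][18-32 ALLOC][33-39 FREE]
Free blocks: [4 7] total_free=11 largest=7 -> 100*(11-7)/11 = 400/11 ≈ 36.364 -> rounds to 36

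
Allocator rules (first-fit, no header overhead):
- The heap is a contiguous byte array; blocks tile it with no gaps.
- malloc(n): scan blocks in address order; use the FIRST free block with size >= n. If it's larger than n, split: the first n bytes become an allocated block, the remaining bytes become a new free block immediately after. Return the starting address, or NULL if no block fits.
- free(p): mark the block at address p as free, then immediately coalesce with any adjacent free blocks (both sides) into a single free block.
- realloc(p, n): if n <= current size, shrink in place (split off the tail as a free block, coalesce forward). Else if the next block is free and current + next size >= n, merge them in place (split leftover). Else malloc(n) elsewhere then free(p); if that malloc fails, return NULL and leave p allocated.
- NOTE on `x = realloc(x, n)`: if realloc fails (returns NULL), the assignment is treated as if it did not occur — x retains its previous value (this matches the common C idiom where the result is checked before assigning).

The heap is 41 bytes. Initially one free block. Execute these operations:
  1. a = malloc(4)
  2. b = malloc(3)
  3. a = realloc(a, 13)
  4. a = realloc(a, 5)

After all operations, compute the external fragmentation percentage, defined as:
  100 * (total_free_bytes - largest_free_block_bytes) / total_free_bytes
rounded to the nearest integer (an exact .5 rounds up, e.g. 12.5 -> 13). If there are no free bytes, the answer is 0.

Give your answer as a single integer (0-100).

Answer: 12

Derivation:
Op 1: a = malloc(4) -> a = 0; heap: [0-3 ALLOC][4-40 FREE]
Op 2: b = malloc(3) -> b = 4; heap: [0-3 ALLOC][4-6 ALLOC][7-40 FREE]
Op 3: a = realloc(a, 13) -> a = 7; heap: [0-3 FREE][4-6 ALLOC][7-19 ALLOC][20-40 FREE]
Op 4: a = realloc(a, 5) -> a = 7; heap: [0-3 FREE][4-6 ALLOC][7-11 ALLOC][12-40 FREE]
Free blocks: [4 29] total_free=33 largest=29 -> 100*(33-29)/33 = 400/33 ≈ 12.121 -> rounds to 12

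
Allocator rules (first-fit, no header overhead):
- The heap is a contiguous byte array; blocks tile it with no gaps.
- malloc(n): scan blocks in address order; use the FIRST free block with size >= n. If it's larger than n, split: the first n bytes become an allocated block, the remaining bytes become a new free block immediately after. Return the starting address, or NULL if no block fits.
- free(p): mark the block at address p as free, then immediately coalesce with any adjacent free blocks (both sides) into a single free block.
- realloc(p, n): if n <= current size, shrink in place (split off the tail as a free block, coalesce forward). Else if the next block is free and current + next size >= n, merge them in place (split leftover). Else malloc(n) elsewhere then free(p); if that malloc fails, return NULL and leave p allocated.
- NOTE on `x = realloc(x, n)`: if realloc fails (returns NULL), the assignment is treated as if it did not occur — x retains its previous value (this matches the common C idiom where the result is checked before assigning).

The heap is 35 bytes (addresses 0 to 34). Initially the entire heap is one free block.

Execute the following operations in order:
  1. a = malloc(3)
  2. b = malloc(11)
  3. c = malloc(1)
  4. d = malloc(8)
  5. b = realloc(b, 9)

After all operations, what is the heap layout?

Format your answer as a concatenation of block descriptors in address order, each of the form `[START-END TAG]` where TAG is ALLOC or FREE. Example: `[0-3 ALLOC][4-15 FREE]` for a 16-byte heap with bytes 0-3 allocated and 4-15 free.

Op 1: a = malloc(3) -> a = 0; heap: [0-2 ALLOC][3-34 FREE]
Op 2: b = malloc(11) -> b = 3; heap: [0-2 ALLOC][3-13 ALLOC][14-34 FREE]
Op 3: c = malloc(1) -> c = 14; heap: [0-2 ALLOC][3-13 ALLOC][14-14 ALLOC][15-34 FREE]
Op 4: d = malloc(8) -> d = 15; heap: [0-2 ALLOC][3-13 ALLOC][14-14 ALLOC][15-22 ALLOC][23-34 FREE]
Op 5: b = realloc(b, 9) -> b = 3; heap: [0-2 ALLOC][3-11 ALLOC][12-13 FREE][14-14 ALLOC][15-22 ALLOC][23-34 FREE]

Answer: [0-2 ALLOC][3-11 ALLOC][12-13 FREE][14-14 ALLOC][15-22 ALLOC][23-34 FREE]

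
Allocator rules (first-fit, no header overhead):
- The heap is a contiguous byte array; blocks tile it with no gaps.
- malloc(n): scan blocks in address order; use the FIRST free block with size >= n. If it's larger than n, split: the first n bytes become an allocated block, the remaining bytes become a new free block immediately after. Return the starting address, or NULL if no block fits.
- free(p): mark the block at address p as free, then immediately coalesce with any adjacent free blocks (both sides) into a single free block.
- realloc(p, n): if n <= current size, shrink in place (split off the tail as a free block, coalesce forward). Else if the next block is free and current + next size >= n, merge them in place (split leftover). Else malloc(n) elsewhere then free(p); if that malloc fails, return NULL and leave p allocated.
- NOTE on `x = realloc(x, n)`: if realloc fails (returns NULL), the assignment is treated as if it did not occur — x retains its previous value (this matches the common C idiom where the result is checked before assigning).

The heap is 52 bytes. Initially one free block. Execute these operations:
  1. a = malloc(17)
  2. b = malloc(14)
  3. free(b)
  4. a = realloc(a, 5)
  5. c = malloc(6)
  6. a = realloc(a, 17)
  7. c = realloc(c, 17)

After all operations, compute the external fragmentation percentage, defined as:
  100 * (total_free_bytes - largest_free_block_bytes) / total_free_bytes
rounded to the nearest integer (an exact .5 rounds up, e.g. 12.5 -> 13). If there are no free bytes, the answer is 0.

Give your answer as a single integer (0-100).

Op 1: a = malloc(17) -> a = 0; heap: [0-16 ALLOC][17-51 FREE]
Op 2: b = malloc(14) -> b = 17; heap: [0-16 ALLOC][17-30 ALLOC][31-51 FREE]
Op 3: free(b) -> (freed b); heap: [0-16 ALLOC][17-51 FREE]
Op 4: a = realloc(a, 5) -> a = 0; heap: [0-4 ALLOC][5-51 FREE]
Op 5: c = malloc(6) -> c = 5; heap: [0-4 ALLOC][5-10 ALLOC][11-51 FREE]
Op 6: a = realloc(a, 17) -> a = 11; heap: [0-4 FREE][5-10 ALLOC][11-27 ALLOC][28-51 FREE]
Op 7: c = realloc(c, 17) -> c = 28; heap: [0-10 FREE][11-27 ALLOC][28-44 ALLOC][45-51 FREE]
Free blocks: [11 7] total_free=18 largest=11 -> 100*(18-11)/18 = 700/18 ≈ 38.889 -> rounds to 39

Answer: 39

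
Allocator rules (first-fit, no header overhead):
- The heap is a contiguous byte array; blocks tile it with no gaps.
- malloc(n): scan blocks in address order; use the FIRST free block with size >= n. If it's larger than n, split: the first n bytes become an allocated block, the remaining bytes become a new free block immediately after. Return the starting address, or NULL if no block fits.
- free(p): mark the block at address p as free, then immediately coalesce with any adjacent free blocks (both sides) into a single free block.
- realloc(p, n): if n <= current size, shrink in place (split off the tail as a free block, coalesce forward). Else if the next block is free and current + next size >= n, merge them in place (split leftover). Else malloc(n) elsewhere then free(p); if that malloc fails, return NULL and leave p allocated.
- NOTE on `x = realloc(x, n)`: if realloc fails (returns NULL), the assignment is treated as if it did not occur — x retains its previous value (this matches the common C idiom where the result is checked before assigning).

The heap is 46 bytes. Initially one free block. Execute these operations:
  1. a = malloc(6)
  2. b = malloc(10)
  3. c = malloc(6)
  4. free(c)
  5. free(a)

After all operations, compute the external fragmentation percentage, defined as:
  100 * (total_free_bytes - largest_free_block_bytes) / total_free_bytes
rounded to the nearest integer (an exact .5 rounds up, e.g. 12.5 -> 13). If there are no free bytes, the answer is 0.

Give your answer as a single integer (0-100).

Answer: 17

Derivation:
Op 1: a = malloc(6) -> a = 0; heap: [0-5 ALLOC][6-45 FREE]
Op 2: b = malloc(10) -> b = 6; heap: [0-5 ALLOC][6-15 ALLOC][16-45 FREE]
Op 3: c = malloc(6) -> c = 16; heap: [0-5 ALLOC][6-15 ALLOC][16-21 ALLOC][22-45 FREE]
Op 4: free(c) -> (freed c); heap: [0-5 ALLOC][6-15 ALLOC][16-45 FREE]
Op 5: free(a) -> (freed a); heap: [0-5 FREE][6-15 ALLOC][16-45 FREE]
Free blocks: [6 30] total_free=36 largest=30 -> 100*(36-30)/36 = 600/36 ≈ 16.667 -> rounds to 17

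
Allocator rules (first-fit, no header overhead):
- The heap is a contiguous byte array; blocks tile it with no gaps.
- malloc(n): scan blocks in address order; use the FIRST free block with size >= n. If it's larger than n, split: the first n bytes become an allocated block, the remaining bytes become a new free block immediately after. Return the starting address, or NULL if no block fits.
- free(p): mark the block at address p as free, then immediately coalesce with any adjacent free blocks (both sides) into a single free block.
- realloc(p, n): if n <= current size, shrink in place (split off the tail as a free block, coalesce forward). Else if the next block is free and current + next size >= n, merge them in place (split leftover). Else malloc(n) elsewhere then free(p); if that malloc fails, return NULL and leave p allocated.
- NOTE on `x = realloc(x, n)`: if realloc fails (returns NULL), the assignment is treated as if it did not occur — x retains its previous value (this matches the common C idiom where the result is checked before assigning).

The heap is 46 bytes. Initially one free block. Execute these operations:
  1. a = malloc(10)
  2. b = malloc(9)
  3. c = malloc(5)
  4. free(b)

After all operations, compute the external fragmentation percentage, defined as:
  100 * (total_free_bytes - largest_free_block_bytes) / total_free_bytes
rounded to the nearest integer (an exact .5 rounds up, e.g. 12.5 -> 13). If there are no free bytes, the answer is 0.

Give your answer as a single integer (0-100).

Answer: 29

Derivation:
Op 1: a = malloc(10) -> a = 0; heap: [0-9 ALLOC][10-45 FREE]
Op 2: b = malloc(9) -> b = 10; heap: [0-9 ALLOC][10-18 ALLOC][19-45 FREE]
Op 3: c = malloc(5) -> c = 19; heap: [0-9 ALLOC][10-18 ALLOC][19-23 ALLOC][24-45 FREE]
Op 4: free(b) -> (freed b); heap: [0-9 ALLOC][10-18 FREE][19-23 ALLOC][24-45 FREE]
Free blocks: [9 22] total_free=31 largest=22 -> 100*(31-22)/31 = 900/31 ≈ 29.032 -> rounds to 29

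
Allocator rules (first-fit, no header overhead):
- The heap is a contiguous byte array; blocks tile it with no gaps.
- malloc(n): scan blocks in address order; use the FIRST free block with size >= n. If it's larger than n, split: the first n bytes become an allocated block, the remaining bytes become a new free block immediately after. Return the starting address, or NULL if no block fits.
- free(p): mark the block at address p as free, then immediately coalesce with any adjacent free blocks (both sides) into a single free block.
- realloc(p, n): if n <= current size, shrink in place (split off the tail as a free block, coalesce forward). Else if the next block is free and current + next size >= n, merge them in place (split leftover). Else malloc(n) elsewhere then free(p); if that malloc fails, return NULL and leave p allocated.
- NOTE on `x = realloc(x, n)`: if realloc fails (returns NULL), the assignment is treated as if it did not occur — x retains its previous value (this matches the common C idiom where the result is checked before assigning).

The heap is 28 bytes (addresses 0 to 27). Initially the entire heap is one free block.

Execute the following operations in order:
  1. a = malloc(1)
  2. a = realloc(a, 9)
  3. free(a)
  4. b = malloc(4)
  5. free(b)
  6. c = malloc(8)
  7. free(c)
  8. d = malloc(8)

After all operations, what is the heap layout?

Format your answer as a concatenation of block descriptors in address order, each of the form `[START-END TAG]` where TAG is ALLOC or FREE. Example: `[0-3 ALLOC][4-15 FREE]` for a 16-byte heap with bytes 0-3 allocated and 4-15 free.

Answer: [0-7 ALLOC][8-27 FREE]

Derivation:
Op 1: a = malloc(1) -> a = 0; heap: [0-0 ALLOC][1-27 FREE]
Op 2: a = realloc(a, 9) -> a = 0; heap: [0-8 ALLOC][9-27 FREE]
Op 3: free(a) -> (freed a); heap: [0-27 FREE]
Op 4: b = malloc(4) -> b = 0; heap: [0-3 ALLOC][4-27 FREE]
Op 5: free(b) -> (freed b); heap: [0-27 FREE]
Op 6: c = malloc(8) -> c = 0; heap: [0-7 ALLOC][8-27 FREE]
Op 7: free(c) -> (freed c); heap: [0-27 FREE]
Op 8: d = malloc(8) -> d = 0; heap: [0-7 ALLOC][8-27 FREE]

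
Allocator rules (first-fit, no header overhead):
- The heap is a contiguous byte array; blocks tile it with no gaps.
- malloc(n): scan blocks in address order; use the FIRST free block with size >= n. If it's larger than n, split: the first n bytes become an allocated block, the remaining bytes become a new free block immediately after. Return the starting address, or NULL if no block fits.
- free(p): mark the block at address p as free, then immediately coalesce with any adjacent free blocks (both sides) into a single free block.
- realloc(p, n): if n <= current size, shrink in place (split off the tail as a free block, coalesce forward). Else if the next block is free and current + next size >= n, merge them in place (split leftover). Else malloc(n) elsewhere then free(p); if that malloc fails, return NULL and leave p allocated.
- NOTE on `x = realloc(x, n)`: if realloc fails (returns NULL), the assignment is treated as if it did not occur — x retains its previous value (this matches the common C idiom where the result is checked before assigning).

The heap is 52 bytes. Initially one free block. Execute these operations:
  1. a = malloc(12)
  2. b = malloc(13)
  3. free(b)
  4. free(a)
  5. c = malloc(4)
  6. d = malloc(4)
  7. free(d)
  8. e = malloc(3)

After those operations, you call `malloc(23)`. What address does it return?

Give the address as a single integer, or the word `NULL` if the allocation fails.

Op 1: a = malloc(12) -> a = 0; heap: [0-11 ALLOC][12-51 FREE]
Op 2: b = malloc(13) -> b = 12; heap: [0-11 ALLOC][12-24 ALLOC][25-51 FREE]
Op 3: free(b) -> (freed b); heap: [0-11 ALLOC][12-51 FREE]
Op 4: free(a) -> (freed a); heap: [0-51 FREE]
Op 5: c = malloc(4) -> c = 0; heap: [0-3 ALLOC][4-51 FREE]
Op 6: d = malloc(4) -> d = 4; heap: [0-3 ALLOC][4-7 ALLOC][8-51 FREE]
Op 7: free(d) -> (freed d); heap: [0-3 ALLOC][4-51 FREE]
Op 8: e = malloc(3) -> e = 4; heap: [0-3 ALLOC][4-6 ALLOC][7-51 FREE]
malloc(23): first-fit scan over [0-3 ALLOC][4-6 ALLOC][7-51 FREE] -> 7

Answer: 7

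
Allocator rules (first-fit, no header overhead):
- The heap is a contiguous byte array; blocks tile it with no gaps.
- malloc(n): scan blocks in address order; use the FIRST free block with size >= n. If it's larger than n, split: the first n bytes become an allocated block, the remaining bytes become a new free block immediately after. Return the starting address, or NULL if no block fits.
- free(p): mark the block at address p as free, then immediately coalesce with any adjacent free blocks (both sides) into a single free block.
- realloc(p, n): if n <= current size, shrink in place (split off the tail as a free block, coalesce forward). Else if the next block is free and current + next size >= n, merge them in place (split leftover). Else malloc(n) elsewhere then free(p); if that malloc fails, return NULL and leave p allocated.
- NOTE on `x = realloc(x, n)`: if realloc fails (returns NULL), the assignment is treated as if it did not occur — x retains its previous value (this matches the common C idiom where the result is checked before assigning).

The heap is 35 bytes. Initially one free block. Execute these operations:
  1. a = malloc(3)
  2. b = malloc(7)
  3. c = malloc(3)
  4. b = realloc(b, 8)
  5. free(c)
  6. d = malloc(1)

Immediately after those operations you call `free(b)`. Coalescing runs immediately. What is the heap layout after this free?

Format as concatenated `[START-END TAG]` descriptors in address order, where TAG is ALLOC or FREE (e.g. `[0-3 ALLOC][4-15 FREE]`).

Op 1: a = malloc(3) -> a = 0; heap: [0-2 ALLOC][3-34 FREE]
Op 2: b = malloc(7) -> b = 3; heap: [0-2 ALLOC][3-9 ALLOC][10-34 FREE]
Op 3: c = malloc(3) -> c = 10; heap: [0-2 ALLOC][3-9 ALLOC][10-12 ALLOC][13-34 FREE]
Op 4: b = realloc(b, 8) -> b = 13; heap: [0-2 ALLOC][3-9 FREE][10-12 ALLOC][13-20 ALLOC][21-34 FREE]
Op 5: free(c) -> (freed c); heap: [0-2 ALLOC][3-12 FREE][13-20 ALLOC][21-34 FREE]
Op 6: d = malloc(1) -> d = 3; heap: [0-2 ALLOC][3-3 ALLOC][4-12 FREE][13-20 ALLOC][21-34 FREE]
free(b): b = 13 -> block [13-20 ALLOC]; mark free, coalesce with adjacent free neighbors -> [0-2 ALLOC][3-3 ALLOC][4-34 FREE]

Answer: [0-2 ALLOC][3-3 ALLOC][4-34 FREE]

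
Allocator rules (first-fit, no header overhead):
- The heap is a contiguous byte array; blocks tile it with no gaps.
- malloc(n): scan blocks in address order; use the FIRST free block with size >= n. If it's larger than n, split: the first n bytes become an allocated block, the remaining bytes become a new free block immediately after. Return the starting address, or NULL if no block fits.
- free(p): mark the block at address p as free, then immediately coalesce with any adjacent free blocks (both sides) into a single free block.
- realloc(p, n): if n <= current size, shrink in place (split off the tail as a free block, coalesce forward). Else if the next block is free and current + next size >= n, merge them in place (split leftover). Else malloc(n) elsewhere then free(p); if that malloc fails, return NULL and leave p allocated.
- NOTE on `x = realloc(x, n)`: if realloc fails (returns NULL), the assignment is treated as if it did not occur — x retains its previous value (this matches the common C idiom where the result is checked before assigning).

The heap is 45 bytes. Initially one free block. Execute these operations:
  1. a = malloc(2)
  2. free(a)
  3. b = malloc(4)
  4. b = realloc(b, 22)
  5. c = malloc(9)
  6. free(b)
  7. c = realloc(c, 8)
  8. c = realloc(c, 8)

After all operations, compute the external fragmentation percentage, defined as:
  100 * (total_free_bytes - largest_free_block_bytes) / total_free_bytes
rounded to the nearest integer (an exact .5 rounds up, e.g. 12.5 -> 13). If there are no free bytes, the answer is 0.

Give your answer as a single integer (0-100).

Op 1: a = malloc(2) -> a = 0; heap: [0-1 ALLOC][2-44 FREE]
Op 2: free(a) -> (freed a); heap: [0-44 FREE]
Op 3: b = malloc(4) -> b = 0; heap: [0-3 ALLOC][4-44 FREE]
Op 4: b = realloc(b, 22) -> b = 0; heap: [0-21 ALLOC][22-44 FREE]
Op 5: c = malloc(9) -> c = 22; heap: [0-21 ALLOC][22-30 ALLOC][31-44 FREE]
Op 6: free(b) -> (freed b); heap: [0-21 FREE][22-30 ALLOC][31-44 FREE]
Op 7: c = realloc(c, 8) -> c = 22; heap: [0-21 FREE][22-29 ALLOC][30-44 FREE]
Op 8: c = realloc(c, 8) -> c = 22; heap: [0-21 FREE][22-29 ALLOC][30-44 FREE]
Free blocks: [22 15] total_free=37 largest=22 -> 100*(37-22)/37 = 1500/37 ≈ 40.541 -> rounds to 41

Answer: 41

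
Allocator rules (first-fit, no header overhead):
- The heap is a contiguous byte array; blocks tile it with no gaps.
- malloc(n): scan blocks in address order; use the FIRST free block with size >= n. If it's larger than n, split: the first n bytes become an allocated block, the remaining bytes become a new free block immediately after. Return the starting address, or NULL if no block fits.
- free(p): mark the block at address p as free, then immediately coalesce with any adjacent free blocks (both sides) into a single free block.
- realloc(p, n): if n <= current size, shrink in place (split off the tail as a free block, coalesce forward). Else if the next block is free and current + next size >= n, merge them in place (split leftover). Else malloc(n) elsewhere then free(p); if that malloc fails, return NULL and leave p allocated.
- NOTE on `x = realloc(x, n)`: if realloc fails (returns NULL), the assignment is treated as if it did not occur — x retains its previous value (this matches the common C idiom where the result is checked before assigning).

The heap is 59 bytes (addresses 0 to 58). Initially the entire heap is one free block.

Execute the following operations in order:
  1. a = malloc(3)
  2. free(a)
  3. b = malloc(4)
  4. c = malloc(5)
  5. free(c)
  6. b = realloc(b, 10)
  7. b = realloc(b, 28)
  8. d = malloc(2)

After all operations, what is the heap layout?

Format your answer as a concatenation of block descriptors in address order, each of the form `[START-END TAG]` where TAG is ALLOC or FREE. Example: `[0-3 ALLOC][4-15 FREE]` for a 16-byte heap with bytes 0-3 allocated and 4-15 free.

Answer: [0-27 ALLOC][28-29 ALLOC][30-58 FREE]

Derivation:
Op 1: a = malloc(3) -> a = 0; heap: [0-2 ALLOC][3-58 FREE]
Op 2: free(a) -> (freed a); heap: [0-58 FREE]
Op 3: b = malloc(4) -> b = 0; heap: [0-3 ALLOC][4-58 FREE]
Op 4: c = malloc(5) -> c = 4; heap: [0-3 ALLOC][4-8 ALLOC][9-58 FREE]
Op 5: free(c) -> (freed c); heap: [0-3 ALLOC][4-58 FREE]
Op 6: b = realloc(b, 10) -> b = 0; heap: [0-9 ALLOC][10-58 FREE]
Op 7: b = realloc(b, 28) -> b = 0; heap: [0-27 ALLOC][28-58 FREE]
Op 8: d = malloc(2) -> d = 28; heap: [0-27 ALLOC][28-29 ALLOC][30-58 FREE]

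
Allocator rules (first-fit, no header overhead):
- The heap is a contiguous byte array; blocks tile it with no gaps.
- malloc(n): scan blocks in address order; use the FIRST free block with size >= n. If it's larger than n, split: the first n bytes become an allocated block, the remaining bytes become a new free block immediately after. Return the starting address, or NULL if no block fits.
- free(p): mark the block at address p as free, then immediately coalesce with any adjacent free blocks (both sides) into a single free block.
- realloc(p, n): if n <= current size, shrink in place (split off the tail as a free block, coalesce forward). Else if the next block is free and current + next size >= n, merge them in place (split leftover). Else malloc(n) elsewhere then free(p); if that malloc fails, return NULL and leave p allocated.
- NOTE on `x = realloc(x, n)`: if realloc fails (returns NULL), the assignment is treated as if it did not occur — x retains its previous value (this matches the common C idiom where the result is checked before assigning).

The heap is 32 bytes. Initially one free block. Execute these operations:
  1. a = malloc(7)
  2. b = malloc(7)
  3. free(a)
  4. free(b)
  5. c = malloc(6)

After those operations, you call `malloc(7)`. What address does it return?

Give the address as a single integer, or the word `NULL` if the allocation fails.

Answer: 6

Derivation:
Op 1: a = malloc(7) -> a = 0; heap: [0-6 ALLOC][7-31 FREE]
Op 2: b = malloc(7) -> b = 7; heap: [0-6 ALLOC][7-13 ALLOC][14-31 FREE]
Op 3: free(a) -> (freed a); heap: [0-6 FREE][7-13 ALLOC][14-31 FREE]
Op 4: free(b) -> (freed b); heap: [0-31 FREE]
Op 5: c = malloc(6) -> c = 0; heap: [0-5 ALLOC][6-31 FREE]
malloc(7): first-fit scan over [0-5 ALLOC][6-31 FREE] -> 6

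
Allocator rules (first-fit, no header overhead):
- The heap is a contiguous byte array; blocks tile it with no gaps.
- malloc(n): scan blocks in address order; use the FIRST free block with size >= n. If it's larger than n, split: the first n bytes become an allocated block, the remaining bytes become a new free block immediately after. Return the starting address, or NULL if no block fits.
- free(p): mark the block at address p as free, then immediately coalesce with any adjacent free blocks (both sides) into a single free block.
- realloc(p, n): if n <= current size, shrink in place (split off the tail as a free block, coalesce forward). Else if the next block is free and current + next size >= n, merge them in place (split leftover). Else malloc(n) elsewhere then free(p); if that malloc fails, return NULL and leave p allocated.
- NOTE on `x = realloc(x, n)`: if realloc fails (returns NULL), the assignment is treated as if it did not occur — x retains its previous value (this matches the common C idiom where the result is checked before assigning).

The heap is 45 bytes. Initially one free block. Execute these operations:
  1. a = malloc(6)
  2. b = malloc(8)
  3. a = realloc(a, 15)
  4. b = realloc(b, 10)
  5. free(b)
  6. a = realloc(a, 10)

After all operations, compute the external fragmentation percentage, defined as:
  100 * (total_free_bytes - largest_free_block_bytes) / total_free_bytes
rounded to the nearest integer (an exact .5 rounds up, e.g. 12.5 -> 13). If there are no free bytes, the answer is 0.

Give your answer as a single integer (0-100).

Answer: 40

Derivation:
Op 1: a = malloc(6) -> a = 0; heap: [0-5 ALLOC][6-44 FREE]
Op 2: b = malloc(8) -> b = 6; heap: [0-5 ALLOC][6-13 ALLOC][14-44 FREE]
Op 3: a = realloc(a, 15) -> a = 14; heap: [0-5 FREE][6-13 ALLOC][14-28 ALLOC][29-44 FREE]
Op 4: b = realloc(b, 10) -> b = 29; heap: [0-13 FREE][14-28 ALLOC][29-38 ALLOC][39-44 FREE]
Op 5: free(b) -> (freed b); heap: [0-13 FREE][14-28 ALLOC][29-44 FREE]
Op 6: a = realloc(a, 10) -> a = 14; heap: [0-13 FREE][14-23 ALLOC][24-44 FREE]
Free blocks: [14 21] total_free=35 largest=21 -> 100*(35-21)/35 = 1400/35 = 40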